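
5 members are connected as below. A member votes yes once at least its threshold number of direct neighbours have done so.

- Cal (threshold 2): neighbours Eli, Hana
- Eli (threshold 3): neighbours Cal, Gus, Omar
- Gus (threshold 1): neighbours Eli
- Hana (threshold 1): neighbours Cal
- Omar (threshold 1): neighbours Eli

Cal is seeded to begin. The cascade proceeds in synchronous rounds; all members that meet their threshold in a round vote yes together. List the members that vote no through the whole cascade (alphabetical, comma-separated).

Eli, Gus, Omar

Round 1 — Cal votes yes (initial).
Round 2 — checking thresholds:
  Eli: 1 of 3 neighbours < 3, holds.
  Hana: 1 of 1 neighbours ≥ 1, votes yes.
Round 3 — no new yes votes; cascade stops.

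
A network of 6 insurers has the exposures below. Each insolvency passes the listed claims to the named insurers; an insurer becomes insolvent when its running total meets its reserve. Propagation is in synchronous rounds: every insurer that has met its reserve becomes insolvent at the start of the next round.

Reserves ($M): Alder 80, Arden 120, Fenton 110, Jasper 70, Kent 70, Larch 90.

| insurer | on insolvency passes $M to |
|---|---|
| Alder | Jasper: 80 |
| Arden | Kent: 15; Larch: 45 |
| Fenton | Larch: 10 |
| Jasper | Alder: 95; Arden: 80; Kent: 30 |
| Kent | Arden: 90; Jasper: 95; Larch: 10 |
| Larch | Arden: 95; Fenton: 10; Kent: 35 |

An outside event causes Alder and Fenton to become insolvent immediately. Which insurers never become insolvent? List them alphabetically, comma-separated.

Arden, Kent, Larch

Round 1 — Alder, Fenton become insolvent (initial).
  Jasper: +80 → 80 ≥ 70
  Larch: +10 → 10 < 90
Round 2 — Jasper becomes insolvent.
  Arden: +80 → 80 < 120
  Kent: +30 → 30 < 70
No further insolvencies.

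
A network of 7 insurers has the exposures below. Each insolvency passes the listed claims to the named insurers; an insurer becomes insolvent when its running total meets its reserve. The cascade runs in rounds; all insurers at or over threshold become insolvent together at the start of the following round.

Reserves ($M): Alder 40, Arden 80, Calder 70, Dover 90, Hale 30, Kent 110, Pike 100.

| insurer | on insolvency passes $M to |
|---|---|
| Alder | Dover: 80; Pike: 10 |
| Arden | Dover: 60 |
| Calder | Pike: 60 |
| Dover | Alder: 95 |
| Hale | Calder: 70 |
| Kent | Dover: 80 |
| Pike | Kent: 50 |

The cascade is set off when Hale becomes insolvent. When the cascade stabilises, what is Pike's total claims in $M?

60

Round 1 — Hale becomes insolvent (initial).
  Calder: +70 → 70 ≥ 70
Round 2 — Calder becomes insolvent.
  Pike: +60 → 60 < 100
No further insolvencies.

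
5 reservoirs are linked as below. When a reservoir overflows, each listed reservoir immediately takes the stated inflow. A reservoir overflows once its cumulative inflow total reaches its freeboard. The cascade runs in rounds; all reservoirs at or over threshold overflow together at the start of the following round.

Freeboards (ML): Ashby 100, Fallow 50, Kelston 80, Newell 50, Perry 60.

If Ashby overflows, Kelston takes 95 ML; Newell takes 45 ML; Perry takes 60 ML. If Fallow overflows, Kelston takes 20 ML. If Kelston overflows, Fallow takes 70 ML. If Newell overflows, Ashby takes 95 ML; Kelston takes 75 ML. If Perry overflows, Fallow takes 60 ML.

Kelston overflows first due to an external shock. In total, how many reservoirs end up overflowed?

Round 1 — Kelston overflows (initial).
  Fallow: +70 → 70 ≥ 50
Round 2 — Fallow overflows.
No further overflows.

2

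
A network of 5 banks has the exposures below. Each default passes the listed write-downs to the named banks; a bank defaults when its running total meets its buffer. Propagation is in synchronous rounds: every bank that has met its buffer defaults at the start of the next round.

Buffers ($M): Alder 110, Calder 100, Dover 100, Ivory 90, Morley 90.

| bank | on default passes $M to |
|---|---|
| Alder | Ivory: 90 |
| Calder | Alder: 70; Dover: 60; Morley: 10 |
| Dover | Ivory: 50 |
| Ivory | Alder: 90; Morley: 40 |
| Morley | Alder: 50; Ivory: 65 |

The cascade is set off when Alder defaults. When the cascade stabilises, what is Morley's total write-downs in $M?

Round 1 — Alder defaults (initial).
  Ivory: +90 → 90 ≥ 90
Round 2 — Ivory defaults.
  Morley: +40 → 40 < 90
No further defaults.

40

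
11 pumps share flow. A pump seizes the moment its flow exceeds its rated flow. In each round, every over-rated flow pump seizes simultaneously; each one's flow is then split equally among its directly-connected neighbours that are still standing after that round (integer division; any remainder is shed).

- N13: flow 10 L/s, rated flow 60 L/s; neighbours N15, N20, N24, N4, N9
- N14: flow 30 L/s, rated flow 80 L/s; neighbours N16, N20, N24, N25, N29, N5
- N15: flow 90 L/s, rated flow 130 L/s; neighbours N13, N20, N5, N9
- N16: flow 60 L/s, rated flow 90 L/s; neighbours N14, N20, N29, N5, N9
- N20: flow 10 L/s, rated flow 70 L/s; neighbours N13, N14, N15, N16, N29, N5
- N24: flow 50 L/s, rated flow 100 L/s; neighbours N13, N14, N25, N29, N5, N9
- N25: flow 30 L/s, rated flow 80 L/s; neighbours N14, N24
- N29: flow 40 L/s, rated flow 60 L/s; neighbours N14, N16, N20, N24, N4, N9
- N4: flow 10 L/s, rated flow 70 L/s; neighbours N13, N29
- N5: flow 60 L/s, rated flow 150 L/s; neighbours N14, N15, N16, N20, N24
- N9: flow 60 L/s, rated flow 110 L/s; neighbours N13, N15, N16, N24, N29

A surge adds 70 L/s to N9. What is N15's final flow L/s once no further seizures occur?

116

Round 1 — N9 at 130 > 110. N9 seizes.
  N9 sheds 130 L/s to N13, N15, N16, N24, N29: 26 each.
    N13: 10+26 = 36 ≤ 60
    N15: 90+26 = 116 ≤ 130
    N16: 60+26 = 86 ≤ 90
    N24: 50+26 = 76 ≤ 100
    N29: 40+26 = 66 > 60
Round 2 — N29 seizes.
  N29 sheds 66 L/s to N14, N16, N20, N24, N4: 13 each (1 lost).
    N14: 30+13 = 43 ≤ 80
    N16: 86+13 = 99 > 90
    N20: 10+13 = 23 ≤ 70
    N24: 76+13 = 89 ≤ 100
    N4: 10+13 = 23 ≤ 70
Round 3 — N16 seizes.
  N16 sheds 99 L/s to N14, N20, N5: 33 each.
    N14: 43+33 = 76 ≤ 80
    N20: 23+33 = 56 ≤ 70
    N5: 60+33 = 93 ≤ 150
No further seizures.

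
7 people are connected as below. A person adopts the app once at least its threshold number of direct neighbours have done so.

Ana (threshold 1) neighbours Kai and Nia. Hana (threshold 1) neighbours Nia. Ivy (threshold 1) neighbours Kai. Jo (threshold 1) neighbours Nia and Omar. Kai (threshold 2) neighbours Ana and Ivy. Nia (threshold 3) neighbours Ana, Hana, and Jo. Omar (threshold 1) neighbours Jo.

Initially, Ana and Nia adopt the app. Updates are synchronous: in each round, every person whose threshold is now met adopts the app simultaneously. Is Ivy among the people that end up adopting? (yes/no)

no

Round 1 — Ana, Nia adopt the app (initial).
Round 2 — checking thresholds:
  Hana: 1 of 1 neighbours ≥ 1, adopts the app.
  Jo: 1 of 2 neighbours ≥ 1, adopts the app.
  Kai: 1 of 2 neighbours < 2, not yet.
Round 3 — checking thresholds:
  Kai: 1 of 2 neighbours < 2, not yet.
  Omar: 1 of 1 neighbours ≥ 1, adopts the app.
Round 4 — no new adoptions; cascade stops.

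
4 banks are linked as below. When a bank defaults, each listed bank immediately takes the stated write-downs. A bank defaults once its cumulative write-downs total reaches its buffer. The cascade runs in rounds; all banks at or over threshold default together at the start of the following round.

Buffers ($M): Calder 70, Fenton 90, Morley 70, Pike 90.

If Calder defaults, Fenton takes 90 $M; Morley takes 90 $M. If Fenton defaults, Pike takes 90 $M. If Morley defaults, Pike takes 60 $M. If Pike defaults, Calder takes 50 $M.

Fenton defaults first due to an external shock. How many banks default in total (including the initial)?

2

Round 1 — Fenton defaults (initial).
  Pike: +90 → 90 ≥ 90
Round 2 — Pike defaults.
  Calder: +50 → 50 < 70
No further defaults.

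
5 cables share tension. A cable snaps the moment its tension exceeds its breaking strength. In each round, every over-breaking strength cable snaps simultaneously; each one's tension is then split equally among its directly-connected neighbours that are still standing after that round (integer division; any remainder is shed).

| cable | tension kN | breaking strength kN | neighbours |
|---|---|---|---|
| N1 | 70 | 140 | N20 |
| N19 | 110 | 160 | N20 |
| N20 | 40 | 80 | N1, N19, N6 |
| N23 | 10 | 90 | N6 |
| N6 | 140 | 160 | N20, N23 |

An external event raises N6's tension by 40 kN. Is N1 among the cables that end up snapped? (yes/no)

no

Round 1 — N6 at 180 > 160. N6 snaps.
  N6 sheds 180 kN to N20, N23: 90 each.
    N20: 40+90 = 130 > 80
    N23: 10+90 = 100 > 90
Round 2 — N20, N23 snap.
  N20 sheds 130 kN to N1, N19: 65 each.
    N1: 70+65 = 135 ≤ 140
    N19: 110+65 = 175 > 160
  N23 sheds 100 kN: no online neighbours, lost.
Round 3 — N19 snaps.
  N19 sheds 175 kN: no online neighbours, lost.
No further breaks.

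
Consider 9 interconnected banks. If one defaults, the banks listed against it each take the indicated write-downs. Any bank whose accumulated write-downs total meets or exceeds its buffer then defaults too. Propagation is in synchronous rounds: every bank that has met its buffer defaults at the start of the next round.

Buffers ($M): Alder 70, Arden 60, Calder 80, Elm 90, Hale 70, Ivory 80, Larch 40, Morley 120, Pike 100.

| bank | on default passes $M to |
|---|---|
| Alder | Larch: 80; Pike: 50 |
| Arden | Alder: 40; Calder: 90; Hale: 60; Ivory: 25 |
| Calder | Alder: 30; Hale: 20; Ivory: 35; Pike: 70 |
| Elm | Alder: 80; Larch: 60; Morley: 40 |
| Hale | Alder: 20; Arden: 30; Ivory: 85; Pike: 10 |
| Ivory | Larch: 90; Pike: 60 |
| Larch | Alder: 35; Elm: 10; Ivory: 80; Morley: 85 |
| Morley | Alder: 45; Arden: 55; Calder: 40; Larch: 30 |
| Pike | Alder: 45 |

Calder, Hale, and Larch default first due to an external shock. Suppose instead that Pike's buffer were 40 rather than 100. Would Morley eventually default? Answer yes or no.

no

With Pike's buffer at 40:
Round 1 — Calder, Hale, Larch default (initial).
  Alder: +30+20+35 → 85 ≥ 70
  Arden: +30 → 30 < 60
  Elm: +10 → 10 < 90
  Ivory: +35+85+80 → 200 ≥ 80
  Morley: +85 → 85 < 120
  Pike: +70+10 → 80 ≥ 40
Round 2 — Alder, Ivory, Pike default.
No further defaults.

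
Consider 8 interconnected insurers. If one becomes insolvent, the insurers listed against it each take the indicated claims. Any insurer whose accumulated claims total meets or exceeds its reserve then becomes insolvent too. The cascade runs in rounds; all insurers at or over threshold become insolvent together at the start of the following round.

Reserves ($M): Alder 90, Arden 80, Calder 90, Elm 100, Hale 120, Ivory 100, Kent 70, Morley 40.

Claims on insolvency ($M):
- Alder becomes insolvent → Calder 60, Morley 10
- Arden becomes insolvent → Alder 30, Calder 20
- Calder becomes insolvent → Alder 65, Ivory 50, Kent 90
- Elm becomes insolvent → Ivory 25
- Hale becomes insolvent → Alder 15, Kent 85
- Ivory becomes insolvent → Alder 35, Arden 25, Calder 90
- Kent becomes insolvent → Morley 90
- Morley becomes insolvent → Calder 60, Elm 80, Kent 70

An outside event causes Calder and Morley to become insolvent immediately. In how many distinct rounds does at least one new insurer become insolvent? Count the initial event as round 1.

2

Round 1 — Calder, Morley become insolvent (initial).
  Alder: +65 → 65 < 90
  Elm: +80 → 80 < 100
  Ivory: +50 → 50 < 100
  Kent: +90+70 → 160 ≥ 70
Round 2 — Kent becomes insolvent.
No further insolvencies.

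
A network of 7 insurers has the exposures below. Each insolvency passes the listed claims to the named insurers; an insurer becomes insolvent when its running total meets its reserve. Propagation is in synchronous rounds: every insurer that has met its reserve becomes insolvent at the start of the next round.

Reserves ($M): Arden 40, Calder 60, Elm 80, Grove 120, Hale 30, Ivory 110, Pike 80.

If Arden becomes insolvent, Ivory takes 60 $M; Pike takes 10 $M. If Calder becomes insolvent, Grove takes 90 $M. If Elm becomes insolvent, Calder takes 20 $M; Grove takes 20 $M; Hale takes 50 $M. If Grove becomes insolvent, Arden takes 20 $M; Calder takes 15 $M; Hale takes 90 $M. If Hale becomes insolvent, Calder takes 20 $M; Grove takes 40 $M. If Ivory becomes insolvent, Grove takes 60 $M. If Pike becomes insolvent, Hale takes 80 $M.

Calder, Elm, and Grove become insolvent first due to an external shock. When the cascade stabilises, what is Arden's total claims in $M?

Round 1 — Calder, Elm, Grove become insolvent (initial).
  Arden: +20 → 20 < 40
  Hale: +50+90 → 140 ≥ 30
Round 2 — Hale becomes insolvent.
No further insolvencies.

20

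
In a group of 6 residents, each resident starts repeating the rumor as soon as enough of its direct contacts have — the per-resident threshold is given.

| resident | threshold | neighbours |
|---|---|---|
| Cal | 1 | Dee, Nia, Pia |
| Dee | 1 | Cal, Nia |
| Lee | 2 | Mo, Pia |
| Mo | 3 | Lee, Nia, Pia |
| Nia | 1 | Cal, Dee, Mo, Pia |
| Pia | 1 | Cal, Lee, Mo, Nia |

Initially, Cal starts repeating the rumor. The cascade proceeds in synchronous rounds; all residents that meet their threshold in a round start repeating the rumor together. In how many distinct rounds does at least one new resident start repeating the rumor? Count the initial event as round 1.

Round 1 — Cal starts repeating the rumor (initial).
Round 2 — checking thresholds:
  Dee: 1 of 2 neighbours ≥ 1, starts repeating the rumor.
  Nia: 1 of 4 neighbours ≥ 1, starts repeating the rumor.
  Pia: 1 of 4 neighbours ≥ 1, starts repeating the rumor.
Round 3 — no new spreads; cascade stops.

2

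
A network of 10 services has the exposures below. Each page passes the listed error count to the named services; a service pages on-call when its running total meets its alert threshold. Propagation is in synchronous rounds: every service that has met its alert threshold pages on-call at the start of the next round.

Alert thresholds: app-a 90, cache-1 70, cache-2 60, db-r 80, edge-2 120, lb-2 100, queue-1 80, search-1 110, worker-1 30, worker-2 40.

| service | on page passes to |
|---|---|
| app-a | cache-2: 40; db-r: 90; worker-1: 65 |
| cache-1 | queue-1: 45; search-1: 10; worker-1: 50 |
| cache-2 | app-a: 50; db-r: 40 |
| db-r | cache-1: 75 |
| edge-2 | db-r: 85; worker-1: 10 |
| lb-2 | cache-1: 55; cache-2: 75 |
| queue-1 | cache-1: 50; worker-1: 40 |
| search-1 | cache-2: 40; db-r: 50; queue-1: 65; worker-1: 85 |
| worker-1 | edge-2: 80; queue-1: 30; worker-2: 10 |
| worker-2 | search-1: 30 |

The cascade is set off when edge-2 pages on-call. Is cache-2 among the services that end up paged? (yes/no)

no

Round 1 — edge-2 pages on-call (initial).
  db-r: +85 → 85 ≥ 80
  worker-1: +10 → 10 < 30
Round 2 — db-r pages on-call.
  cache-1: +75 → 75 ≥ 70
Round 3 — cache-1 pages on-call.
  queue-1: +45 → 45 < 80
  search-1: +10 → 10 < 110
  worker-1: +50 → 60 ≥ 30
Round 4 — worker-1 pages on-call.
  queue-1: +30 → 75 < 80
  worker-2: +10 → 10 < 40
No further pages.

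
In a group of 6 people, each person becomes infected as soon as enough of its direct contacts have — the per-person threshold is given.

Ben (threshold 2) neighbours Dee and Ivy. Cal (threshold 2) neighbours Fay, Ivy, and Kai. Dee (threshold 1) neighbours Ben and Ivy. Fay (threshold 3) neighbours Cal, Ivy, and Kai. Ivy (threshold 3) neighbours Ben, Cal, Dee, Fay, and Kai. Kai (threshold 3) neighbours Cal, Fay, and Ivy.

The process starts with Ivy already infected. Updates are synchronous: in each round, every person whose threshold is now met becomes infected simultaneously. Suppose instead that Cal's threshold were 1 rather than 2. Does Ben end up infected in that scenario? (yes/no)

yes

With Cal's threshold at 1:
Round 1 — Ivy becomes infected (initial).
Round 2 — checking thresholds:
  Ben: 1 of 2 neighbours < 2, holds.
  Cal: 1 of 3 neighbours ≥ 1, becomes infected.
  Dee: 1 of 2 neighbours ≥ 1, becomes infected.
  Fay: 1 of 3 neighbours < 3, holds.
  Kai: 1 of 3 neighbours < 3, holds.
Round 3 — checking thresholds:
  Ben: 2 of 2 neighbours ≥ 2, becomes infected.
  Fay: 2 of 3 neighbours < 3, holds.
  Kai: 2 of 3 neighbours < 3, holds.
Round 4 — no new infections; cascade stops.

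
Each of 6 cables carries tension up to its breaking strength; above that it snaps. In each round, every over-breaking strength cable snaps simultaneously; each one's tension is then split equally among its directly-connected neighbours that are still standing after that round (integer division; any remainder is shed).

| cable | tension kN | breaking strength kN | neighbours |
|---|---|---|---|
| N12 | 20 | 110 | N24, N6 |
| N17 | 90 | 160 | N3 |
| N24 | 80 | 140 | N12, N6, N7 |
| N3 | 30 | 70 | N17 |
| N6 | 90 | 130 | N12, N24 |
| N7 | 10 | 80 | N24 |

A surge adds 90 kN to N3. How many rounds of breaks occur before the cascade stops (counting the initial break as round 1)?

Round 1 — N3 at 120 > 70. N3 snaps.
  N3 sheds 120 kN to N17: 120 each.
    N17: 90+120 = 210 > 160
Round 2 — N17 snaps.
  N17 sheds 210 kN: no online neighbours, lost.
No further breaks.

2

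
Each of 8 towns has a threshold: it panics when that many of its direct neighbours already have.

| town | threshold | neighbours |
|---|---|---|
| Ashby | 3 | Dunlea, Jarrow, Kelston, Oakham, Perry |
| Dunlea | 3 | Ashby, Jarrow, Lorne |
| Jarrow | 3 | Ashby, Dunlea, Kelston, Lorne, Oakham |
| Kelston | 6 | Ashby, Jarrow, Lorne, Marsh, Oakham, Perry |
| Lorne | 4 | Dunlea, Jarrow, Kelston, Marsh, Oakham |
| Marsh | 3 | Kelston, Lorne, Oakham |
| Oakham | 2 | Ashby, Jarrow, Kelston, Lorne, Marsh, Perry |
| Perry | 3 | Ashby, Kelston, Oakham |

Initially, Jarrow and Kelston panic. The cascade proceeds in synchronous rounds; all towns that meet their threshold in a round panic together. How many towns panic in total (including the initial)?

5

Round 1 — Jarrow, Kelston panic (initial).
Round 2 — checking thresholds:
  Ashby: 2 of 5 neighbours < 3, holds.
  Dunlea: 1 of 3 neighbours < 3, holds.
  Lorne: 2 of 5 neighbours < 4, holds.
  Marsh: 1 of 3 neighbours < 3, holds.
  Oakham: 2 of 6 neighbours ≥ 2, panics.
  Perry: 1 of 3 neighbours < 3, holds.
Round 3 — checking thresholds:
  Ashby: 3 of 5 neighbours ≥ 3, panics.
  Dunlea: 1 of 3 neighbours < 3, holds.
  Lorne: 3 of 5 neighbours < 4, holds.
  Marsh: 2 of 3 neighbours < 3, holds.
  Perry: 2 of 3 neighbours < 3, holds.
Round 4 — checking thresholds:
  Dunlea: 2 of 3 neighbours < 3, holds.
  Lorne: 3 of 5 neighbours < 4, holds.
  Marsh: 2 of 3 neighbours < 3, holds.
  Perry: 3 of 3 neighbours ≥ 3, panics.
Round 5 — no new panics; cascade stops.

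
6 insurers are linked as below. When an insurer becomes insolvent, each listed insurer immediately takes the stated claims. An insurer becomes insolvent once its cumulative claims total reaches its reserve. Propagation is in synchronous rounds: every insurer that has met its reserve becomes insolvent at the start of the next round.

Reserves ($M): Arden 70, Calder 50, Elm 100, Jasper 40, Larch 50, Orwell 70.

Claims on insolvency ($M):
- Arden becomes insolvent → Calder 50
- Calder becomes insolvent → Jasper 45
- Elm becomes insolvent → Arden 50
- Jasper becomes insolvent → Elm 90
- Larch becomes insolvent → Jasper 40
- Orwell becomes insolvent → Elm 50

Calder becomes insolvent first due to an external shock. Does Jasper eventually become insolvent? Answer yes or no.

yes

Round 1 — Calder becomes insolvent (initial).
  Jasper: +45 → 45 ≥ 40
Round 2 — Jasper becomes insolvent.
  Elm: +90 → 90 < 100
No further insolvencies.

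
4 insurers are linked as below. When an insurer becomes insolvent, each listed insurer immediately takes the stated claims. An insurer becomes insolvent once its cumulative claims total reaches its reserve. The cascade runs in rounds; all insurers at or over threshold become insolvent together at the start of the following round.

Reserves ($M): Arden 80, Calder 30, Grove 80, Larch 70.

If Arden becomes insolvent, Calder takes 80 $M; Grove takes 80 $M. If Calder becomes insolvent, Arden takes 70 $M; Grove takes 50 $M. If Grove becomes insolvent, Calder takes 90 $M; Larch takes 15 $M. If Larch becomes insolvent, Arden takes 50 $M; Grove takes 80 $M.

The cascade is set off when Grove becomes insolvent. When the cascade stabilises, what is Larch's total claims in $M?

Round 1 — Grove becomes insolvent (initial).
  Calder: +90 → 90 ≥ 30
  Larch: +15 → 15 < 70
Round 2 — Calder becomes insolvent.
  Arden: +70 → 70 < 80
No further insolvencies.

15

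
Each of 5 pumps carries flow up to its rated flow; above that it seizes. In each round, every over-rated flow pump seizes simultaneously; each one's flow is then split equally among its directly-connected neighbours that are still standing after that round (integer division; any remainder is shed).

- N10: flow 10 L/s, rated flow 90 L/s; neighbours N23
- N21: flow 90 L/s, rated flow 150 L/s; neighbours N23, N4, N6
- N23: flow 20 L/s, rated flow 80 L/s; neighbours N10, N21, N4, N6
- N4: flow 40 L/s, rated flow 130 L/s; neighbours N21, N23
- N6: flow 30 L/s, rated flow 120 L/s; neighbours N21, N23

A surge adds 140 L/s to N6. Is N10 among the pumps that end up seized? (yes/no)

no

Round 1 — N6 at 170 > 120. N6 seizes.
  N6 sheds 170 L/s to N21, N23: 85 each.
    N21: 90+85 = 175 > 150
    N23: 20+85 = 105 > 80
Round 2 — N21, N23 seize.
  N21 sheds 175 L/s to N4: 175 each.
    N4: 40+175 = 215 > 130
  N23 sheds 105 L/s to N10, N4: 52 each (1 lost).
    N10: 10+52 = 62 ≤ 90
    N4: 215+52 = 267 > 130
Round 3 — N4 seizes.
  N4 sheds 267 L/s: no online neighbours, lost.
No further seizures.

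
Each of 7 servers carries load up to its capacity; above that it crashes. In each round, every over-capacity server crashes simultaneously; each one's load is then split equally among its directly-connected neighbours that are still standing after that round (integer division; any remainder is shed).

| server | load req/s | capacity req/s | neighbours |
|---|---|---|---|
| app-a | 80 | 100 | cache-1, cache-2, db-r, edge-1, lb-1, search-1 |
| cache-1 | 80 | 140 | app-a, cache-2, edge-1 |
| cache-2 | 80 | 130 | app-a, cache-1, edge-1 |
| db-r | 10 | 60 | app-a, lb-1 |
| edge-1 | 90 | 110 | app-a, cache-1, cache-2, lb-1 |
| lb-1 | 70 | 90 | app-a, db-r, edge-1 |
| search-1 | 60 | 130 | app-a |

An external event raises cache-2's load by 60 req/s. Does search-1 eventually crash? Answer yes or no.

Round 1 — cache-2 at 140 > 130. cache-2 crashes.
  cache-2 sheds 140 req/s to app-a, cache-1, edge-1: 46 each (2 lost).
    app-a: 80+46 = 126 > 100
    cache-1: 80+46 = 126 ≤ 140
    edge-1: 90+46 = 136 > 110
Round 2 — app-a, edge-1 crash.
  app-a sheds 126 req/s to cache-1, db-r, lb-1, search-1: 31 each (2 lost).
    cache-1: 126+31 = 157 > 140
    db-r: 10+31 = 41 ≤ 60
    lb-1: 70+31 = 101 > 90
    search-1: 60+31 = 91 ≤ 130
  edge-1 sheds 136 req/s to cache-1, lb-1: 68 each.
    cache-1: 157+68 = 225 > 140
    lb-1: 101+68 = 169 > 90
Round 3 — cache-1, lb-1 crash.
  cache-1 sheds 225 req/s: no online neighbours, lost.
  lb-1 sheds 169 req/s to db-r: 169 each.
    db-r: 41+169 = 210 > 60
Round 4 — db-r crashes.
  db-r sheds 210 req/s: no online neighbours, lost.
No further crashes.

no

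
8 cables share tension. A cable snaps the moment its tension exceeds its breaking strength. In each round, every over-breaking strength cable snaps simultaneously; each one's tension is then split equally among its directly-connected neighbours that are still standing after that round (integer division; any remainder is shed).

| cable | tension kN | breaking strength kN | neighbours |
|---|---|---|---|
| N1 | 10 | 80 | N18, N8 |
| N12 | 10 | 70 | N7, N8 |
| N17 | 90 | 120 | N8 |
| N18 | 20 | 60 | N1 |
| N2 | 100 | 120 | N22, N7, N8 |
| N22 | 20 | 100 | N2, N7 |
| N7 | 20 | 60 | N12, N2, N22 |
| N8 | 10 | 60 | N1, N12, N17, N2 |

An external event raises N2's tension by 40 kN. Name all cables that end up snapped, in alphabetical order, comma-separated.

N2, N7

Round 1 — N2 at 140 > 120. N2 snaps.
  N2 sheds 140 kN to N22, N7, N8: 46 each (2 lost).
    N22: 20+46 = 66 ≤ 100
    N7: 20+46 = 66 > 60
    N8: 10+46 = 56 ≤ 60
Round 2 — N7 snaps.
  N7 sheds 66 kN to N12, N22: 33 each.
    N12: 10+33 = 43 ≤ 70
    N22: 66+33 = 99 ≤ 100
No further breaks.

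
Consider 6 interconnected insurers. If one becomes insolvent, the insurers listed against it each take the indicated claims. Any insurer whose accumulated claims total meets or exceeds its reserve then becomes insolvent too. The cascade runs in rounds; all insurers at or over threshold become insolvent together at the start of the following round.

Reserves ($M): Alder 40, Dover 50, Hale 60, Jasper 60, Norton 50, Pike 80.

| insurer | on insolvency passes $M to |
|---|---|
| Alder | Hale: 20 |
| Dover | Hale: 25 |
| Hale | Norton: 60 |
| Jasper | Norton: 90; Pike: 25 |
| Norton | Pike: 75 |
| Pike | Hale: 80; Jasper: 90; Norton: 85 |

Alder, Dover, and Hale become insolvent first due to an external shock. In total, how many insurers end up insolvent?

Round 1 — Alder, Dover, Hale become insolvent (initial).
  Norton: +60 → 60 ≥ 50
Round 2 — Norton becomes insolvent.
  Pike: +75 → 75 < 80
No further insolvencies.

4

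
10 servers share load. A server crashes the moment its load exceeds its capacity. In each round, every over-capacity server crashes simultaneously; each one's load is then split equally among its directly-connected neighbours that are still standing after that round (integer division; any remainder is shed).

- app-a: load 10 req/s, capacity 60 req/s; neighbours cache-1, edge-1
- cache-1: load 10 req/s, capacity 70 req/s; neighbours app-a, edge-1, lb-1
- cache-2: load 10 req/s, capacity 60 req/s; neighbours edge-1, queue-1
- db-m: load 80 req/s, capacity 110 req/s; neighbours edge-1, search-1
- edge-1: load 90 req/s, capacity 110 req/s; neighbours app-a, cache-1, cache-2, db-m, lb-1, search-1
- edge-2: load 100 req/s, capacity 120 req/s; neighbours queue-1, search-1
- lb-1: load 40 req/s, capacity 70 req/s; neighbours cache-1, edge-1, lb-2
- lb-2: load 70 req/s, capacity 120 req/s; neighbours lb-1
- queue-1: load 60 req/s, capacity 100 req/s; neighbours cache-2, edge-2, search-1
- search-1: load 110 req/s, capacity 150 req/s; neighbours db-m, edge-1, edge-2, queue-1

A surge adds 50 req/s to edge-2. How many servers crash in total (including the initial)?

9

Round 1 — edge-2 at 150 > 120. edge-2 crashes.
  edge-2 sheds 150 req/s to queue-1, search-1: 75 each.
    queue-1: 60+75 = 135 > 100
    search-1: 110+75 = 185 > 150
Round 2 — queue-1, search-1 crash.
  queue-1 sheds 135 req/s to cache-2: 135 each.
    cache-2: 10+135 = 145 > 60
  search-1 sheds 185 req/s to db-m, edge-1: 92 each (1 lost).
    db-m: 80+92 = 172 > 110
    edge-1: 90+92 = 182 > 110
Round 3 — cache-2, db-m, edge-1 crash.
  cache-2 sheds 145 req/s: no online neighbours, lost.
  db-m sheds 172 req/s: no online neighbours, lost.
  edge-1 sheds 182 req/s to app-a, cache-1, lb-1: 60 each (2 lost).
    app-a: 10+60 = 70 > 60
    cache-1: 10+60 = 70 ≤ 70
    lb-1: 40+60 = 100 > 70
Round 4 — app-a, lb-1 crash.
  app-a sheds 70 req/s to cache-1: 70 each.
    cache-1: 70+70 = 140 > 70
  lb-1 sheds 100 req/s to cache-1, lb-2: 50 each.
    cache-1: 140+50 = 190 > 70
    lb-2: 70+50 = 120 ≤ 120
Round 5 — cache-1 crashes.
  cache-1 sheds 190 req/s: no online neighbours, lost.
No further crashes.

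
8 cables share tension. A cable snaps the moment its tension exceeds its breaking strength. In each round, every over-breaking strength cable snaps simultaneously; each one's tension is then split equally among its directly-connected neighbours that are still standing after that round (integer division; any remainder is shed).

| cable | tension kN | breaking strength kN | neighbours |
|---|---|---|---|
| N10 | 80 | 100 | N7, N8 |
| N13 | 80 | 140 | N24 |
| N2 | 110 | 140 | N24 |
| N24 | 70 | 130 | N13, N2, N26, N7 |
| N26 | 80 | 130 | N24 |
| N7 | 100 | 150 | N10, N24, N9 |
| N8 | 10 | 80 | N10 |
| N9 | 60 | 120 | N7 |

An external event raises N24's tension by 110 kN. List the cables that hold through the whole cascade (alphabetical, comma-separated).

Round 1 — N24 at 180 > 130. N24 snaps.
  N24 sheds 180 kN to N13, N2, N26, N7: 45 each.
    N13: 80+45 = 125 ≤ 140
    N2: 110+45 = 155 > 140
    N26: 80+45 = 125 ≤ 130
    N7: 100+45 = 145 ≤ 150
Round 2 — N2 snaps.
  N2 sheds 155 kN: no online neighbours, lost.
No further breaks.

N10, N13, N26, N7, N8, N9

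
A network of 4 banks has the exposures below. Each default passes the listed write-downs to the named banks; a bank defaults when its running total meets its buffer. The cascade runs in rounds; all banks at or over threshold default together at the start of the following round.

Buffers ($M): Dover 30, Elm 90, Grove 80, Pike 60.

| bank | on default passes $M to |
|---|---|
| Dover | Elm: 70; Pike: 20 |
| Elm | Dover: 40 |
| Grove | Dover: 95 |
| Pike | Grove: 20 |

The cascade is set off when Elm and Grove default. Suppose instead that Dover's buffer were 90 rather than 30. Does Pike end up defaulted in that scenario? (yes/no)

no

With Dover's buffer at 90:
Round 1 — Elm, Grove default (initial).
  Dover: +40+95 → 135 ≥ 90
Round 2 — Dover defaults.
  Pike: +20 → 20 < 60
No further defaults.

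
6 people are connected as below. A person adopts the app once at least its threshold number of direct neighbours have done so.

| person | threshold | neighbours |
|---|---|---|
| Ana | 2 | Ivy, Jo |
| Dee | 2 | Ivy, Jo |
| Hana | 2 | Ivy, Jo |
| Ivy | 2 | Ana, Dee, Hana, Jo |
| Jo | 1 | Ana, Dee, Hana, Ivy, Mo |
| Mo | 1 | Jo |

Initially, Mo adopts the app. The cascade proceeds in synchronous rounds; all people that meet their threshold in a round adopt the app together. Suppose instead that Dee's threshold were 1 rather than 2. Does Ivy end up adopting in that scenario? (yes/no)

yes

With Dee's threshold at 1:
Round 1 — Mo adopts the app (initial).
Round 2 — checking thresholds:
  Jo: 1 of 5 neighbours ≥ 1, adopts the app.
Round 3 — checking thresholds:
  Ana: 1 of 2 neighbours < 2, holds.
  Dee: 1 of 2 neighbours ≥ 1, adopts the app.
  Hana: 1 of 2 neighbours < 2, holds.
  Ivy: 1 of 4 neighbours < 2, holds.
Round 4 — checking thresholds:
  Ana: 1 of 2 neighbours < 2, holds.
  Hana: 1 of 2 neighbours < 2, holds.
  Ivy: 2 of 4 neighbours ≥ 2, adopts the app.
Round 5 — checking thresholds:
  Ana: 2 of 2 neighbours ≥ 2, adopts the app.
  Hana: 2 of 2 neighbours ≥ 2, adopts the app.
Round 6 — no new adoptions; cascade stops.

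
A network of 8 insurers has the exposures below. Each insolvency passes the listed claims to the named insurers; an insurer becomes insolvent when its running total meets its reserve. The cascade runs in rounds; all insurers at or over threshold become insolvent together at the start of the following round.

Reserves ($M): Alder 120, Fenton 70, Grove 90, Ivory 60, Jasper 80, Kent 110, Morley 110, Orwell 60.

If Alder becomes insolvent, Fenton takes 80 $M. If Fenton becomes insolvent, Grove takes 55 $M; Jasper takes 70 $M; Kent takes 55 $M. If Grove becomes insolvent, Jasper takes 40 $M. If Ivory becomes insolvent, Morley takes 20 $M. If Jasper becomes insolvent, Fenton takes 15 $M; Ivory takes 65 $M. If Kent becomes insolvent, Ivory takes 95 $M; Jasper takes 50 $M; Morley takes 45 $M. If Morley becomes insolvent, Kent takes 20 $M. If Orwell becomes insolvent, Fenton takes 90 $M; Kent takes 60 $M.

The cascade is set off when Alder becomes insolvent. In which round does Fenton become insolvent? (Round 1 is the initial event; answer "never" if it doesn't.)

Round 1 — Alder becomes insolvent (initial).
  Fenton: +80 → 80 ≥ 70
Round 2 — Fenton becomes insolvent.
  Grove: +55 → 55 < 90
  Jasper: +70 → 70 < 80
  Kent: +55 → 55 < 110
No further insolvencies.

2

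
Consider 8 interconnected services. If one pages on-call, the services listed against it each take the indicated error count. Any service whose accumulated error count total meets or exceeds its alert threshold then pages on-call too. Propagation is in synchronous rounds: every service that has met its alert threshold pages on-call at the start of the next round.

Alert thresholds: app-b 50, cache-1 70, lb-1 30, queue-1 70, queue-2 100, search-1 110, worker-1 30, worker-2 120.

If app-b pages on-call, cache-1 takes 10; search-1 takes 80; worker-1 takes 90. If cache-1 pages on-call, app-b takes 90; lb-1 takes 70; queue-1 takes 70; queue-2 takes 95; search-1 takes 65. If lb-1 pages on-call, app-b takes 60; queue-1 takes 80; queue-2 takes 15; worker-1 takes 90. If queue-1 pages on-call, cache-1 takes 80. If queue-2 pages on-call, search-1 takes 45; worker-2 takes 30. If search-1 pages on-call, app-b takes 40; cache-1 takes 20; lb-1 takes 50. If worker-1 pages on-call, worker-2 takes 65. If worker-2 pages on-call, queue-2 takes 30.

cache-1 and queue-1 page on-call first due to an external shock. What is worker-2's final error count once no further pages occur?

Round 1 — cache-1, queue-1 page on-call (initial).
  app-b: +90 → 90 ≥ 50
  lb-1: +70 → 70 ≥ 30
  queue-2: +95 → 95 < 100
  search-1: +65 → 65 < 110
Round 2 — app-b, lb-1 page on-call.
  queue-2: +15 → 110 ≥ 100
  search-1: +80 → 145 ≥ 110
  worker-1: +90+90 → 180 ≥ 30
Round 3 — queue-2, search-1, worker-1 page on-call.
  worker-2: +30+65 → 95 < 120
No further pages.

95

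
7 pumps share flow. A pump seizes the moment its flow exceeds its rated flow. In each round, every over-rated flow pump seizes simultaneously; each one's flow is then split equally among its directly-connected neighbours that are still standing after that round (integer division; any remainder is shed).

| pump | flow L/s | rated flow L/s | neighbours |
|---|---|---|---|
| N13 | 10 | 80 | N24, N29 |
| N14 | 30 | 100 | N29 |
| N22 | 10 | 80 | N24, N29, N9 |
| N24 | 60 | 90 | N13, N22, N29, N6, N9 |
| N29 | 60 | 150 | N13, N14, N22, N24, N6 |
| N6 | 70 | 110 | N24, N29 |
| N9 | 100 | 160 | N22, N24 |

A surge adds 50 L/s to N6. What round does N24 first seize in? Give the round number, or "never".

Round 1 — N6 at 120 > 110. N6 seizes.
  N6 sheds 120 L/s to N24, N29: 60 each.
    N24: 60+60 = 120 > 90
    N29: 60+60 = 120 ≤ 150
Round 2 — N24 seizes.
  N24 sheds 120 L/s to N13, N22, N29, N9: 30 each.
    N13: 10+30 = 40 ≤ 80
    N22: 10+30 = 40 ≤ 80
    N29: 120+30 = 150 ≤ 150
    N9: 100+30 = 130 ≤ 160
No further seizures.

2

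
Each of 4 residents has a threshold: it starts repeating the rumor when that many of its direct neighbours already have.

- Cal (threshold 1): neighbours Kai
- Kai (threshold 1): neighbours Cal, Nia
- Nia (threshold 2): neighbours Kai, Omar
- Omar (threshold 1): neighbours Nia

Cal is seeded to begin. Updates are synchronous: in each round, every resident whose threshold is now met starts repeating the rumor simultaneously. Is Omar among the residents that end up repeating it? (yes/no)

Round 1 — Cal starts repeating the rumor (initial).
Round 2 — checking thresholds:
  Kai: 1 of 2 neighbours ≥ 1, starts repeating the rumor.
Round 3 — no new spreads; cascade stops.

no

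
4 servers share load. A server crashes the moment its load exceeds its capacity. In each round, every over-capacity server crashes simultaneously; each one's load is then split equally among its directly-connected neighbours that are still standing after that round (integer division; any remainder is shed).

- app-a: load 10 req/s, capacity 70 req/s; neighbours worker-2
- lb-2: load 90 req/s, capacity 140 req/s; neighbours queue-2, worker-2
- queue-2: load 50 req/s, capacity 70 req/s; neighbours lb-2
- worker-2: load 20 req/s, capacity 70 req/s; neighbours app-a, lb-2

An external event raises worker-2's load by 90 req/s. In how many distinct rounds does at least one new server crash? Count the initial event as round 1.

3

Round 1 — worker-2 at 110 > 70. worker-2 crashes.
  worker-2 sheds 110 req/s to app-a, lb-2: 55 each.
    app-a: 10+55 = 65 ≤ 70
    lb-2: 90+55 = 145 > 140
Round 2 — lb-2 crashes.
  lb-2 sheds 145 req/s to queue-2: 145 each.
    queue-2: 50+145 = 195 > 70
Round 3 — queue-2 crashes.
  queue-2 sheds 195 req/s: no online neighbours, lost.
No further crashes.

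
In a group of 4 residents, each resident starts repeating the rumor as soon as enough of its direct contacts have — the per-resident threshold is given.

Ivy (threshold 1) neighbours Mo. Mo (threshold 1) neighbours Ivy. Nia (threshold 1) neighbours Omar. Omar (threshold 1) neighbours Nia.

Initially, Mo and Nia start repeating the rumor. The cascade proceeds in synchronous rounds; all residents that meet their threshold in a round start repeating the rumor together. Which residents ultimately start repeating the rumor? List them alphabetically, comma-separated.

Round 1 — Mo, Nia start repeating the rumor (initial).
Round 2 — checking thresholds:
  Ivy: 1 of 1 neighbours ≥ 1, starts repeating the rumor.
  Omar: 1 of 1 neighbours ≥ 1, starts repeating the rumor.
Round 3 — no new spreads; cascade stops.

Ivy, Mo, Nia, Omar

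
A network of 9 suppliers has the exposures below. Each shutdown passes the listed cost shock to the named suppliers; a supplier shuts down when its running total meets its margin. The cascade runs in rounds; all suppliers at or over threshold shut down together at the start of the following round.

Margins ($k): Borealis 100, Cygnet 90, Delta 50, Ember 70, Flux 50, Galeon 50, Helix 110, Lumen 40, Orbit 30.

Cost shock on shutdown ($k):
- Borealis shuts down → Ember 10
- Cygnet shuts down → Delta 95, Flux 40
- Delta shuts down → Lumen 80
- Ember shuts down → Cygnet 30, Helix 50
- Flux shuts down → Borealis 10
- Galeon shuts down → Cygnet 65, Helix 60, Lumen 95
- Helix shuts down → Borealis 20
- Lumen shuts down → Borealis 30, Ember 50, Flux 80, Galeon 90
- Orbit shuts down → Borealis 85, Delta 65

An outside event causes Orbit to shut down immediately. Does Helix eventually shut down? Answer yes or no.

Round 1 — Orbit shuts down (initial).
  Borealis: +85 → 85 < 100
  Delta: +65 → 65 ≥ 50
Round 2 — Delta shuts down.
  Lumen: +80 → 80 ≥ 40
Round 3 — Lumen shuts down.
  Borealis: +30 → 115 ≥ 100
  Ember: +50 → 50 < 70
  Flux: +80 → 80 ≥ 50
  Galeon: +90 → 90 ≥ 50
Round 4 — Borealis, Flux, Galeon shut down.
  Cygnet: +65 → 65 < 90
  Ember: +10 → 60 < 70
  Helix: +60 → 60 < 110
No further shutdowns.

no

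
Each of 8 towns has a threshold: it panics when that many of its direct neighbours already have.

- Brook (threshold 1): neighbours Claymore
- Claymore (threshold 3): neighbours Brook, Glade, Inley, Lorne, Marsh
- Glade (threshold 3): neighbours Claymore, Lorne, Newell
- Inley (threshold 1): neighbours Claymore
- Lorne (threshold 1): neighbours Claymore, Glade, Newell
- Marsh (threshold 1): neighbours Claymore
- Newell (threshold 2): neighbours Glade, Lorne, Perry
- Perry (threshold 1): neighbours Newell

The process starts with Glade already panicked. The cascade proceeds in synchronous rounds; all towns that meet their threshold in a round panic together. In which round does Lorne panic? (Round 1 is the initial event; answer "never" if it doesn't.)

Round 1 — Glade panics (initial).
Round 2 — checking thresholds:
  Claymore: 1 of 5 neighbours < 3, below threshold.
  Lorne: 1 of 3 neighbours ≥ 1, panics.
  Newell: 1 of 3 neighbours < 2, below threshold.
Round 3 — checking thresholds:
  Claymore: 2 of 5 neighbours < 3, below threshold.
  Newell: 2 of 3 neighbours ≥ 2, panics.
Round 4 — checking thresholds:
  Claymore: 2 of 5 neighbours < 3, below threshold.
  Perry: 1 of 1 neighbours ≥ 1, panics.
Round 5 — no new panics; cascade stops.

2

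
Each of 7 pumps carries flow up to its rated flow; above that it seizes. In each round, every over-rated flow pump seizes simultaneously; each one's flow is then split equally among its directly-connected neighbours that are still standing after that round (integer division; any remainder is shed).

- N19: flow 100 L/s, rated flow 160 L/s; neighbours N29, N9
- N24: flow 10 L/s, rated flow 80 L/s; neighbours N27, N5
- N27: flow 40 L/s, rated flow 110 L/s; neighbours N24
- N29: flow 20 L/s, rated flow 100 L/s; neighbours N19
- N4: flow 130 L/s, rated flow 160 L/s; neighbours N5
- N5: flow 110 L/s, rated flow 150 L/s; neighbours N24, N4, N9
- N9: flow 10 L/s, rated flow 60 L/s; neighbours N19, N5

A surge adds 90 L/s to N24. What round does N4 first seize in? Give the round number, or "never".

3

Round 1 — N24 at 100 > 80. N24 seizes.
  N24 sheds 100 L/s to N27, N5: 50 each.
    N27: 40+50 = 90 ≤ 110
    N5: 110+50 = 160 > 150
Round 2 — N5 seizes.
  N5 sheds 160 L/s to N4, N9: 80 each.
    N4: 130+80 = 210 > 160
    N9: 10+80 = 90 > 60
Round 3 — N4, N9 seize.
  N4 sheds 210 L/s: no online neighbours, lost.
  N9 sheds 90 L/s to N19: 90 each.
    N19: 100+90 = 190 > 160
Round 4 — N19 seizes.
  N19 sheds 190 L/s to N29: 190 each.
    N29: 20+190 = 210 > 100
Round 5 — N29 seizes.
  N29 sheds 210 L/s: no online neighbours, lost.
No further seizures.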